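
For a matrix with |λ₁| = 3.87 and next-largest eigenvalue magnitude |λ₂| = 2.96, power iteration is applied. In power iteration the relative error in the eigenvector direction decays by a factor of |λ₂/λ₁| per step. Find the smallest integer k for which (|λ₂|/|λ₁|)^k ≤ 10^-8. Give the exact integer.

69

|λ₂/λ₁| = 2.96/3.87 = 0.76486
Need k ≥ ln(10^-8) / ln(0.76486) = -18.4207 / -0.2681 ≈ 68.717
Smallest integer k satisfying the bound: 69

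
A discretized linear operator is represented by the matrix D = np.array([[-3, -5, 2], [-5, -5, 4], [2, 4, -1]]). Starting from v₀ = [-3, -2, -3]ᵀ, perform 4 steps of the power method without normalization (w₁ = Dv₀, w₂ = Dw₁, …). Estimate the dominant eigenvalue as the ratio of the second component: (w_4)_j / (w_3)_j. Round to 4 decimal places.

w1 = Dv₀ = ((-3)·(-3) + (-5)·(-2) + 2·(-3); (-5)·(-3) + (-5)·(-2) + 4·(-3); 2·(-3) + 4·(-2) + (-1)·(-3)) = (13, 13, -11)
w2 = Dw1 = ((-3)·13 + (-5)·13 + 2·(-11); (-5)·13 + (-5)·13 + 4·(-11); 2·13 + 4·13 + (-1)·(-11)) = (-126, -174, 89)
w3 = Dw2 = (1426, 1856, -1037)
w4 = Dw3 = (-15632, -20558, 11313)
Ratio at component: -20558 / 1856 = -11.0765

-11.0765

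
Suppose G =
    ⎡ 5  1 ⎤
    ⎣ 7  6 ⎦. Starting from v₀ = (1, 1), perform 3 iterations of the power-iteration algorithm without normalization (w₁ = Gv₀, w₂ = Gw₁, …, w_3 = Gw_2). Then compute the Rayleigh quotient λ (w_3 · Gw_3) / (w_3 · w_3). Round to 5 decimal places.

w1 = Gv₀ = (6, 13)
w2 = Gw1 = (43, 120)
w3 = Gw2 = (335, 1021)
Gw3 = (2696, 8471)
w3·Gw3 = 335·2696 + 1021·8471 = 9552051; w3·w3 = 335·335 + 1021·1021 = 1154666
λ ≈ 9552051/1154666 = 8.27257

8.27257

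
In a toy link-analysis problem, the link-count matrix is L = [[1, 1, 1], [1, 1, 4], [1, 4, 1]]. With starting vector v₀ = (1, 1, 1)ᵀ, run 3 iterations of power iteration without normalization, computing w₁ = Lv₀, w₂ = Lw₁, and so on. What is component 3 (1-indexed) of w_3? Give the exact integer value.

180

w1 = Lv₀ = (1·1 + 1·1 + 1·1; 1·1 + 1·1 + 4·1; 1·1 + 4·1 + 1·1) = (3, 6, 6)
w2 = Lw1 = (1·3 + 1·6 + 1·6; 1·3 + 1·6 + 4·6; 1·3 + 4·6 + 1·6) = (15, 33, 33)
w3 = Lw2 = (81, 180, 180)
The requested component of w3 is 180.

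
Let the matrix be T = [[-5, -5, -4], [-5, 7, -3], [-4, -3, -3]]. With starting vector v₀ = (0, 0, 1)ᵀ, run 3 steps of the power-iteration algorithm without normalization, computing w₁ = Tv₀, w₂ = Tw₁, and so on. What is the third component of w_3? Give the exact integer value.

-314

w1 = Tv₀ = (-4, -3, -3)
w2 = Tw1 = (47, 8, 34)
w3 = Tw2 = (-411, -281, -314)
The requested component of w3 is -314.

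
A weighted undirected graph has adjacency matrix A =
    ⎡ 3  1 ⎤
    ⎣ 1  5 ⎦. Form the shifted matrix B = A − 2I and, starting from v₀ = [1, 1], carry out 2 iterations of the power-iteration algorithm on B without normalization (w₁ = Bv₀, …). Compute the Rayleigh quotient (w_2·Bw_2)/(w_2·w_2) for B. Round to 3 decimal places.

μ ≈ 3.414

B = A − 2I has rows (1, 1); (1, 3)
w1 = Bv₀ = (1·1 + 1·1; 1·1 + 3·1) = (2, 4)
w2 = Bw1 = (1·2 + 1·4; 1·2 + 3·4) = (6, 14)
Bw2 = (20, 48)
w2·Bw2 = 792; w2·w2 = 232; μ ≈ 792/232 = 3.414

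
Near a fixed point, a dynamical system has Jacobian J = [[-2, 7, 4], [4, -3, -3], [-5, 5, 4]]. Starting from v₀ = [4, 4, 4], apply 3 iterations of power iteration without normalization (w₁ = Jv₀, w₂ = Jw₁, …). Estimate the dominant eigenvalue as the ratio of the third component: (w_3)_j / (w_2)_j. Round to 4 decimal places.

w1 = Jv₀ = ((-2)·4 + 7·4 + 4·4; 4·4 + (-3)·4 + (-3)·4; (-5)·4 + 5·4 + 4·4) = (36, -8, 16)
w2 = Jw1 = ((-2)·36 + 7·(-8) + 4·16; 4·36 + (-3)·(-8) + (-3)·16; (-5)·36 + 5·(-8) + 4·16) = (-64, 120, -156)
w3 = Jw2 = (344, -148, 296)
Ratio at component: 296 / -156 = -1.8974

λ ≈ -1.8974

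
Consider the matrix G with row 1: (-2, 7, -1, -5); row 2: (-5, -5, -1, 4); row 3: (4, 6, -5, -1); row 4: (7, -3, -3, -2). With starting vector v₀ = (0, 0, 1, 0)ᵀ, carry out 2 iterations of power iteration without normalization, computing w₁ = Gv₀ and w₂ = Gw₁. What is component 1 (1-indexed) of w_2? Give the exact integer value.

w1 = Gv₀ = ((-2)·0 + 7·0 + (-1)·1 + (-5)·0; (-5)·0 + (-5)·0 + (-1)·1 + 4·0; 4·0 + 6·0 + (-5)·1 + (-1)·0; 7·0 + (-3)·0 + (-3)·1 + (-2)·0) = (-1, -1, -5, -3)
w2 = Gw1 = ((-2)·(-1) + 7·(-1) + (-1)·(-5) + (-5)·(-3); (-5)·(-1) + (-5)·(-1) + (-1)·(-5) + 4·(-3); 4·(-1) + 6·(-1) + (-5)·(-5) + (-1)·(-3); 7·(-1) + (-3)·(-1) + (-3)·(-5) + (-2)·(-3)) = (15, 3, 18, 17)
The requested component of w2 is 15.

15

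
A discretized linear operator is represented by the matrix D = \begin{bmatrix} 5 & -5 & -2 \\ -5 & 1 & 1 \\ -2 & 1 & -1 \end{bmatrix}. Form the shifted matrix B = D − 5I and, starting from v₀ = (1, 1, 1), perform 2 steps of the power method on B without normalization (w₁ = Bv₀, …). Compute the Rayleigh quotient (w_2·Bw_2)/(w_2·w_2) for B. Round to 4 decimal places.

B = D − 5I has rows (0, -5, -2); (-5, -4, 1); (-2, 1, -6)
w1 = Bv₀ = (0·1 + (-5)·1 + (-2)·1; (-5)·1 + (-4)·1 + 1·1; (-2)·1 + 1·1 + (-6)·1) = (-7, -8, -7)
w2 = Bw1 = (0·(-7) + (-5)·(-8) + (-2)·(-7); (-5)·(-7) + (-4)·(-8) + 1·(-7); (-2)·(-7) + 1·(-8) + (-6)·(-7)) = (54, 60, 48)
Bw2 = (-396, -462, -336)
w2·Bw2 = -65232; w2·w2 = 8820; μ ≈ -65232/8820 = -7.3959

-7.3959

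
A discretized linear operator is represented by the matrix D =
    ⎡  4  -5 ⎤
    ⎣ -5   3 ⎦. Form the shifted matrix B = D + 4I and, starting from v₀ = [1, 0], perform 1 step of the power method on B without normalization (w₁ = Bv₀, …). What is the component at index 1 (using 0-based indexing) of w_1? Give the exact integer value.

B = D + 4I has rows (8, -5); (-5, 7)
w1 = Bv₀ = (8·1 + (-5)·0; (-5)·1 + 7·0) = (8, -5)
Requested component of w1: -5

-5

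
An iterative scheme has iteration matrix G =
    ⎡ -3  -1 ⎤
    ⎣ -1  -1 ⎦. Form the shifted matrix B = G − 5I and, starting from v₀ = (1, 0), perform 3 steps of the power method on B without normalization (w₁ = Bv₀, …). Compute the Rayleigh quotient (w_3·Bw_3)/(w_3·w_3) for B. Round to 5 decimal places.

B = G − 5I has rows (-8, -1); (-1, -6)
w1 = Bv₀ = ((-8)·1 + (-1)·0; (-1)·1 + (-6)·0) = (-8, -1)
w2 = Bw1 = ((-8)·(-8) + (-1)·(-1); (-1)·(-8) + (-6)·(-1)) = (65, 14)
w3 = Bw2 = (-534, -149)
Bw3 = (4421, 1428)
w3·Bw3 = -2573586; w3·w3 = 307357; μ ≈ -2573586/307357 = -8.37328

μ ≈ -8.37328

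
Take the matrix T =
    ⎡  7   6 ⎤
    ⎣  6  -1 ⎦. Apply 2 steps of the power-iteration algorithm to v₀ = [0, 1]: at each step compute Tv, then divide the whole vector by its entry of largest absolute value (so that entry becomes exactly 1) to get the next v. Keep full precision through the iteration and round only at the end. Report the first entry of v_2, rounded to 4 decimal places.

0.9730

Tv0 = (6.00000, -1.00000); divide by 6.00000 → v1 = (1.00000, -0.16667)
Tv1 = (6.00000, 6.16667); divide by 6.16667 → v2 = (0.97297, 1.00000)
Requested entry of v2: 36/37 = 0.9730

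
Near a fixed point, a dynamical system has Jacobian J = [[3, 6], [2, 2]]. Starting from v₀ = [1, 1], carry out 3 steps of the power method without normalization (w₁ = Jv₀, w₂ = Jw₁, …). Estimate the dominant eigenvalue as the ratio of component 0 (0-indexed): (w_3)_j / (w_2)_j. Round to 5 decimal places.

λ ≈ 6.05882

w1 = Jv₀ = (3·1 + 6·1; 2·1 + 2·1) = (9, 4)
w2 = Jw1 = (3·9 + 6·4; 2·9 + 2·4) = (51, 26)
w3 = Jw2 = (309, 154)
Ratio at component: 309 / 51 = 6.05882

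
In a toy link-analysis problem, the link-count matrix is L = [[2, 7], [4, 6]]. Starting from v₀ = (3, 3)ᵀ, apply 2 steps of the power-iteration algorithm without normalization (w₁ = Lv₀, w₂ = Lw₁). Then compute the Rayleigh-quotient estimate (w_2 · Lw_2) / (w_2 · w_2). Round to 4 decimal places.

w1 = Lv₀ = (27, 30)
w2 = Lw1 = (264, 288)
Lw2 = (2544, 2784)
w2·Lw2 = 264·2544 + 288·2784 = 1473408; w2·w2 = 264·264 + 288·288 = 152640
λ ≈ 1473408/152640 = 9.6528

9.6528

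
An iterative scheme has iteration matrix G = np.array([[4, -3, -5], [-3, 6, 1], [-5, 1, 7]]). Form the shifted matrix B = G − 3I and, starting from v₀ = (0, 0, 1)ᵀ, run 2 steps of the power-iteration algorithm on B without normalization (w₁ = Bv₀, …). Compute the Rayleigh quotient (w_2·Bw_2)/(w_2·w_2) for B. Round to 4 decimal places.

B = G − 3I has rows (1, -3, -5); (-3, 3, 1); (-5, 1, 4)
w1 = Bv₀ = (1·0 + (-3)·0 + (-5)·1; (-3)·0 + 3·0 + 1·1; (-5)·0 + 1·0 + 4·1) = (-5, 1, 4)
w2 = Bw1 = (1·(-5) + (-3)·1 + (-5)·4; (-3)·(-5) + 3·1 + 1·4; (-5)·(-5) + 1·1 + 4·4) = (-28, 22, 42)
Bw2 = (-304, 192, 330)
w2·Bw2 = 26596; w2·w2 = 3032; μ ≈ 26596/3032 = 8.7718

8.7718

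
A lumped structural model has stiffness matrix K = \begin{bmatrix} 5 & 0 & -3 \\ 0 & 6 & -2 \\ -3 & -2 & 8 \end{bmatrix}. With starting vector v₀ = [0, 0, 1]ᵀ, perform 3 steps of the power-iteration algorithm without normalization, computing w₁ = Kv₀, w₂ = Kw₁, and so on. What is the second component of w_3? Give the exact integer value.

-322

w1 = Kv₀ = (5·0 + 0·0 + (-3)·1; 0·0 + 6·0 + (-2)·1; (-3)·0 + (-2)·0 + 8·1) = (-3, -2, 8)
w2 = Kw1 = (5·(-3) + 0·(-2) + (-3)·8; 0·(-3) + 6·(-2) + (-2)·8; (-3)·(-3) + (-2)·(-2) + 8·8) = (-39, -28, 77)
w3 = Kw2 = (-426, -322, 789)
The requested component of w3 is -322.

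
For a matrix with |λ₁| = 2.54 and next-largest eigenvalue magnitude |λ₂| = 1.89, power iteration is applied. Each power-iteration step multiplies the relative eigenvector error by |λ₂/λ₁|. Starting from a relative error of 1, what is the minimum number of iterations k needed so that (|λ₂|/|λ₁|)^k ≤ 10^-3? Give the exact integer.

|λ₂/λ₁| = 1.89/2.54 = 0.74409
Need k ≥ ln(10^-3) / ln(0.74409) = -6.9078 / -0.2956 ≈ 23.370
Smallest integer k satisfying the bound: 24

24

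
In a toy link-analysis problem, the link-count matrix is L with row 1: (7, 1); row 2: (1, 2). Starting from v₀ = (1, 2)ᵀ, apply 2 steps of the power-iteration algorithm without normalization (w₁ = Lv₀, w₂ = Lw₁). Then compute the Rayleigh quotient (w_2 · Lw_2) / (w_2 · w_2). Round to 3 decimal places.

w1 = Lv₀ = (9, 5)
w2 = Lw1 = (68, 19)
Lw2 = (495, 106)
w2·Lw2 = 68·495 + 19·106 = 35674; w2·w2 = 68·68 + 19·19 = 4985
λ ≈ 35674/4985 = 7.156

λ ≈ 7.156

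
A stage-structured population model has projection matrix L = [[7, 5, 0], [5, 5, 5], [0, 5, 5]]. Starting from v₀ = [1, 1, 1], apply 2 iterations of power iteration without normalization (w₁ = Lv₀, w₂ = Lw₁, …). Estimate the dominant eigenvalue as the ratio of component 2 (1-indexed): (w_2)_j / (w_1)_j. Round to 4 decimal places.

12.3333

w1 = Lv₀ = (12, 15, 10)
w2 = Lw1 = (159, 185, 125)
Ratio at component: 185 / 15 = 12.3333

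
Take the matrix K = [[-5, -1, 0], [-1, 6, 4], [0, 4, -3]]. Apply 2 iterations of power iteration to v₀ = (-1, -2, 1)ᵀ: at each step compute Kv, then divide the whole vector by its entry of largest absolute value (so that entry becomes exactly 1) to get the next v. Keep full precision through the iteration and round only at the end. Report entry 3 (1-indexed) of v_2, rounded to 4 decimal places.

Kv0 = (7.00000, -7.00000, -11.00000); divide by -11.00000 → v1 = (-0.63636, 0.63636, 1.00000)
Kv1 = (2.54545, 8.45455, -0.45455); divide by 8.45455 → v2 = (0.30108, 1.00000, -0.05376)
Requested entry of v2: 5/-93 = -0.0538

-0.0538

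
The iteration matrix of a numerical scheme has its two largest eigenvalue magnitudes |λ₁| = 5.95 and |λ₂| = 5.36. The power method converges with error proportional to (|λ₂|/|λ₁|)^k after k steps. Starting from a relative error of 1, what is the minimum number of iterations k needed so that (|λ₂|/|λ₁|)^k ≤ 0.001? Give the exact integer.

67

|λ₂/λ₁| = 5.36/5.95 = 0.90084
Need k ≥ ln(0.001) / ln(0.90084) = -6.9078 / -0.1044 ≈ 66.149
Smallest integer k satisfying the bound: 67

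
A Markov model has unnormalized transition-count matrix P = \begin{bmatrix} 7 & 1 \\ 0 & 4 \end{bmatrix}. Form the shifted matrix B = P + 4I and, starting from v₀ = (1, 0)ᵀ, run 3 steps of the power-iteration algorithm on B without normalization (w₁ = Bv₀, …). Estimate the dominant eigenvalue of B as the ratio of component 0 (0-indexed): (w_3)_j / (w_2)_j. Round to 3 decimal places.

11.000

B = P + 4I has rows (11, 1); (0, 8)
w1 = Bv₀ = (11, 0)
w2 = Bw1 = (121, 0)
w3 = Bw2 = (1331, 0)
Ratio: 1331/121 = 11.000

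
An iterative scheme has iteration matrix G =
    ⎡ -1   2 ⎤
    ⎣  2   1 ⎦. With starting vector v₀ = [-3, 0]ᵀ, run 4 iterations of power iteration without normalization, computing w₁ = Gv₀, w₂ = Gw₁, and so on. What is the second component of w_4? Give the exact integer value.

0

w1 = Gv₀ = (3, -6)
w2 = Gw1 = (-15, 0)
w3 = Gw2 = (15, -30)
w4 = Gw3 = (-75, 0)
The requested component of w4 is 0.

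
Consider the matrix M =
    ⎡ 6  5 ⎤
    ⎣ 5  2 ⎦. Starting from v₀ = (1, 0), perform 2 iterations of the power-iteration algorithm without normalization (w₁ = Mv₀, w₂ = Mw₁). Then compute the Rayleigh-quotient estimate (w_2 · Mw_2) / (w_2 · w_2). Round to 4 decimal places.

λ ≈ 9.3828

w1 = Mv₀ = (6·1 + 5·0; 5·1 + 2·0) = (6, 5)
w2 = Mw1 = (6·6 + 5·5; 5·6 + 2·5) = (61, 40)
Mw2 = (566, 385)
w2·Mw2 = 61·566 + 40·385 = 49926; w2·w2 = 61·61 + 40·40 = 5321
λ ≈ 49926/5321 = 9.3828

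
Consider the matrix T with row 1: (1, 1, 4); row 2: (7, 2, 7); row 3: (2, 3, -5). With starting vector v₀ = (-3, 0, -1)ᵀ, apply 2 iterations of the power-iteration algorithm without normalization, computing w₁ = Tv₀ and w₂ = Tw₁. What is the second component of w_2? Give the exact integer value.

-112

w1 = Tv₀ = (-7, -28, -1)
w2 = Tw1 = (-39, -112, -93)
The requested component of w2 is -112.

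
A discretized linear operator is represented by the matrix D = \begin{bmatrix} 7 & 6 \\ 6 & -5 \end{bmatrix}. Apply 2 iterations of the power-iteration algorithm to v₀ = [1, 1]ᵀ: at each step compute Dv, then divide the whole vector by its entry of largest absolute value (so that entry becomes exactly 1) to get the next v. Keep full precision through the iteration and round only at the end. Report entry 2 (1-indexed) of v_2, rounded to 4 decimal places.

0.7526

Dv0 = (13.00000, 1.00000); divide by 13.00000 → v1 = (1.00000, 0.07692)
Dv1 = (7.46154, 5.61538); divide by 7.46154 → v2 = (1.00000, 0.75258)
Requested entry of v2: 73/97 = 0.7526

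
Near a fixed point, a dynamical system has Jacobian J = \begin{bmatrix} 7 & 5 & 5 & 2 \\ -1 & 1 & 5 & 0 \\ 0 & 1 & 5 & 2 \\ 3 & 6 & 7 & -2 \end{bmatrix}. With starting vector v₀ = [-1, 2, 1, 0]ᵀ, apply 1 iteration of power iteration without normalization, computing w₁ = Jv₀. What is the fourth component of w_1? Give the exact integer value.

w1 = Jv₀ = (7·(-1) + 5·2 + 5·1 + 2·0; (-1)·(-1) + 1·2 + 5·1 + 0·0; 0·(-1) + 1·2 + 5·1 + 2·0; 3·(-1) + 6·2 + 7·1 + (-2)·0) = (8, 8, 7, 16)
The requested component of w1 is 16.

16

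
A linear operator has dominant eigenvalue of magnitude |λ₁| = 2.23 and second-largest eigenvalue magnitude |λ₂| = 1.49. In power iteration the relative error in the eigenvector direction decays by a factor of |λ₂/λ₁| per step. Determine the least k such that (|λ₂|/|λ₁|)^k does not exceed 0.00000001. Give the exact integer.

|λ₂/λ₁| = 1.49/2.23 = 0.66816
Need k ≥ ln(0.00000001) / ln(0.66816) = -18.4207 / -0.4032 ≈ 45.683
Smallest integer k satisfying the bound: 46

46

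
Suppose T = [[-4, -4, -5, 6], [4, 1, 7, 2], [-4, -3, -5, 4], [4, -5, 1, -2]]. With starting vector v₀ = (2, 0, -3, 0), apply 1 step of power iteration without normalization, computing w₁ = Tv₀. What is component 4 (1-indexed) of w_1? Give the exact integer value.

w1 = Tv₀ = (7, -13, 7, 5)
The requested component of w1 is 5.

5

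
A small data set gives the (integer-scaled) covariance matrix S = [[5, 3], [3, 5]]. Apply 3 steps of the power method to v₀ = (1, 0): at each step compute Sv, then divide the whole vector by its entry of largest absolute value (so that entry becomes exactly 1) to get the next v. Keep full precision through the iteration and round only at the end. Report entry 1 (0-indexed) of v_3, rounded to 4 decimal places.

0.9692

Sv0 = (5.00000, 3.00000); divide by 5.00000 → v1 = (1.00000, 0.60000)
Sv1 = (6.80000, 6.00000); divide by 6.80000 → v2 = (1.00000, 0.88235)
Sv2 = (7.64706, 7.41176); divide by 7.64706 → v3 = (1.00000, 0.96923)
Requested entry of v3: 252/260 = 0.9692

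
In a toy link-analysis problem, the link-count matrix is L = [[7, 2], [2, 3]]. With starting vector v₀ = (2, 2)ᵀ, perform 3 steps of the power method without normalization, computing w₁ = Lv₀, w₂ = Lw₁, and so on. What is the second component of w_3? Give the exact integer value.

490

w1 = Lv₀ = (7·2 + 2·2; 2·2 + 3·2) = (18, 10)
w2 = Lw1 = (7·18 + 2·10; 2·18 + 3·10) = (146, 66)
w3 = Lw2 = (1154, 490)
The requested component of w3 is 490.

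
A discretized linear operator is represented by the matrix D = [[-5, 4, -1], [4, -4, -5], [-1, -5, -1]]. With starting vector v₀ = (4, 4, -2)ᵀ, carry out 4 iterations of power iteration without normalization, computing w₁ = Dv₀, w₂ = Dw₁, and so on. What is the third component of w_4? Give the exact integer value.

w1 = Dv₀ = (-2, 10, -22)
w2 = Dw1 = (72, 62, -26)
w3 = Dw2 = (-86, 170, -356)
w4 = Dw3 = (1466, 756, -408)
The requested component of w4 is -408.

-408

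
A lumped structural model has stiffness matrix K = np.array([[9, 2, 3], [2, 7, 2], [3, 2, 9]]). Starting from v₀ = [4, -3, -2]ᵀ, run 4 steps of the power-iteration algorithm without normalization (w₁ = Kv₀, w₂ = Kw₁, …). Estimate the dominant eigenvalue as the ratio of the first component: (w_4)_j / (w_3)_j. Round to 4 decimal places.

w1 = Kv₀ = (9·4 + 2·(-3) + 3·(-2); 2·4 + 7·(-3) + 2·(-2); 3·4 + 2·(-3) + 9·(-2)) = (24, -17, -12)
w2 = Kw1 = (9·24 + 2·(-17) + 3·(-12); 2·24 + 7·(-17) + 2·(-12); 3·24 + 2·(-17) + 9·(-12)) = (146, -95, -70)
w3 = Kw2 = (914, -513, -382)
w4 = Kw3 = (6054, -2527, -1722)
Ratio at component: 6054 / 914 = 6.6236

λ ≈ 6.6236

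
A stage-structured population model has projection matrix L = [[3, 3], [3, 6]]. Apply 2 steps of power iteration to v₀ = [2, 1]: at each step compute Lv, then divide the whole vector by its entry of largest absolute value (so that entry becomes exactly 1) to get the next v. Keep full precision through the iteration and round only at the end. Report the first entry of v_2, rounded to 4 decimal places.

Lv0 = (9.00000, 12.00000); divide by 12.00000 → v1 = (0.75000, 1.00000)
Lv1 = (5.25000, 8.25000); divide by 8.25000 → v2 = (0.63636, 1.00000)
Requested entry of v2: 63/99 = 0.6364

0.6364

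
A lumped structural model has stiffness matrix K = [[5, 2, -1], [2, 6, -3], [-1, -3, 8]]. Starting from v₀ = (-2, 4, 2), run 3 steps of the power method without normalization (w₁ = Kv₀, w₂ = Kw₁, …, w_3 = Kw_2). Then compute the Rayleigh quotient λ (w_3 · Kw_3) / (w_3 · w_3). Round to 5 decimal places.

8.86593

w1 = Kv₀ = (-4, 14, 6)
w2 = Kw1 = (2, 58, 10)
w3 = Kw2 = (116, 322, -96)
Kw3 = (1320, 2452, -1850)
w3·Kw3 = 116·1320 + 322·2452 + (-96)·(-1850) = 1120264; w3·w3 = 116·116 + 322·322 + (-96)·(-96) = 126356
λ ≈ 1120264/126356 = 8.86593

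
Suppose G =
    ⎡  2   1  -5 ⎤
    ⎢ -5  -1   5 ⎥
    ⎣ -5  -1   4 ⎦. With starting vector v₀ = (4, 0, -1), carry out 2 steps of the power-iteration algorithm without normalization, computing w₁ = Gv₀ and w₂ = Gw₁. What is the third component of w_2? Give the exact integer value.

w1 = Gv₀ = (2·4 + 1·0 + (-5)·(-1); (-5)·4 + (-1)·0 + 5·(-1); (-5)·4 + (-1)·0 + 4·(-1)) = (13, -25, -24)
w2 = Gw1 = (2·13 + 1·(-25) + (-5)·(-24); (-5)·13 + (-1)·(-25) + 5·(-24); (-5)·13 + (-1)·(-25) + 4·(-24)) = (121, -160, -136)
The requested component of w2 is -136.

-136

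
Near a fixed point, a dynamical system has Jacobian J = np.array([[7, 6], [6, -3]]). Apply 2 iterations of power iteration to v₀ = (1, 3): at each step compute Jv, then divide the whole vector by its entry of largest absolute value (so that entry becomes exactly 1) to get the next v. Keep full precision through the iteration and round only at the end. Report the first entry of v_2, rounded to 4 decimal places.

Jv0 = (25.00000, -3.00000); divide by 25.00000 → v1 = (1.00000, -0.12000)
Jv1 = (6.28000, 6.36000); divide by 6.36000 → v2 = (0.98742, 1.00000)
Requested entry of v2: 157/159 = 0.9874

0.9874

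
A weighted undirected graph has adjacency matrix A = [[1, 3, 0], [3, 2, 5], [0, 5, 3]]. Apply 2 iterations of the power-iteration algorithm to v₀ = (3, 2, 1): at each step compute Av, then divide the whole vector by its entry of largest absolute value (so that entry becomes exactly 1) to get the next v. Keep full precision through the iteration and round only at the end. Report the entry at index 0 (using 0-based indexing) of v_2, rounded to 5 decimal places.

0.48837

Av0 = (9.000000, 18.000000, 13.000000); divide by 18.000000 → v1 = (0.500000, 1.000000, 0.722222)
Av1 = (3.500000, 7.111111, 7.166667); divide by 7.166667 → v2 = (0.488372, 0.992248, 1.000000)
Requested entry of v2: 63/129 = 0.48837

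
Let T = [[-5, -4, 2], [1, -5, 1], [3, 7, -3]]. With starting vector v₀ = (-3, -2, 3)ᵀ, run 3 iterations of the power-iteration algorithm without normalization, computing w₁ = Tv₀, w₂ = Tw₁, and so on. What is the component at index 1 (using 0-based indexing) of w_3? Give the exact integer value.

w1 = Tv₀ = (29, 10, -32)
w2 = Tw1 = (-249, -53, 253)
w3 = Tw2 = (1963, 269, -1877)
The requested component of w3 is 269.

269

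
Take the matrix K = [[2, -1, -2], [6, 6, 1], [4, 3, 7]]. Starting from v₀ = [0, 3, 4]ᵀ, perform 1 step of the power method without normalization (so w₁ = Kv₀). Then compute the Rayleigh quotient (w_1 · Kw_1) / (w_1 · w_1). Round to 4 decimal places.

λ ≈ 7.0724

w1 = Kv₀ = (2·0 + (-1)·3 + (-2)·4; 6·0 + 6·3 + 1·4; 4·0 + 3·3 + 7·4) = (-11, 22, 37)
Kw1 = (-118, 103, 281)
w1·Kw1 = (-11)·(-118) + 22·103 + 37·281 = 13961; w1·w1 = (-11)·(-11) + 22·22 + 37·37 = 1974
λ ≈ 13961/1974 = 7.0724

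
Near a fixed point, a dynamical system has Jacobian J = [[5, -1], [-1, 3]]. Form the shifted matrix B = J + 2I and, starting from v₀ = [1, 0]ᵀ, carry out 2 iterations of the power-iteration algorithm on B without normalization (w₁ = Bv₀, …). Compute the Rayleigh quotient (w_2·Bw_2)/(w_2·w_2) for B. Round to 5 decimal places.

μ ≈ 7.34493

B = J + 2I has rows (7, -1); (-1, 5)
w1 = Bv₀ = (7, -1)
w2 = Bw1 = (50, -12)
Bw2 = (362, -110)
w2·Bw2 = 19420; w2·w2 = 2644; μ ≈ 19420/2644 = 7.34493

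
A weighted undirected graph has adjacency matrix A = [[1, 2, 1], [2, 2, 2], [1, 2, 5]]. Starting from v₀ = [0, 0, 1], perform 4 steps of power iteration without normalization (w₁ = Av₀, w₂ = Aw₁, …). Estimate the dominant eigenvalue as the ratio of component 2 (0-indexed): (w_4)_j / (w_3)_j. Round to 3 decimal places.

λ ≈ 6.542

w1 = Av₀ = (1·0 + 2·0 + 1·1; 2·0 + 2·0 + 2·1; 1·0 + 2·0 + 5·1) = (1, 2, 5)
w2 = Aw1 = (1·1 + 2·2 + 1·5; 2·1 + 2·2 + 2·5; 1·1 + 2·2 + 5·5) = (10, 16, 30)
w3 = Aw2 = (72, 112, 192)
w4 = Aw3 = (488, 752, 1256)
Ratio at component: 1256 / 192 = 6.542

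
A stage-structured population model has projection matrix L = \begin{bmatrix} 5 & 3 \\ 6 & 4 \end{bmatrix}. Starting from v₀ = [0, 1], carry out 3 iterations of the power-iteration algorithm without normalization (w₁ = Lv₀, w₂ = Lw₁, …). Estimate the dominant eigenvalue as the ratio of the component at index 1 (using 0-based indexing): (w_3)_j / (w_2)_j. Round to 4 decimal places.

8.7647

w1 = Lv₀ = (5·0 + 3·1; 6·0 + 4·1) = (3, 4)
w2 = Lw1 = (5·3 + 3·4; 6·3 + 4·4) = (27, 34)
w3 = Lw2 = (237, 298)
Ratio at component: 298 / 34 = 8.7647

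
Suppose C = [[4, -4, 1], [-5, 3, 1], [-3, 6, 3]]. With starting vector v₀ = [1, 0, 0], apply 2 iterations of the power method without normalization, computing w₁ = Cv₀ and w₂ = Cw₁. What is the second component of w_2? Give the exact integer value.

w1 = Cv₀ = (4, -5, -3)
w2 = Cw1 = (33, -38, -51)
The requested component of w2 is -38.

-38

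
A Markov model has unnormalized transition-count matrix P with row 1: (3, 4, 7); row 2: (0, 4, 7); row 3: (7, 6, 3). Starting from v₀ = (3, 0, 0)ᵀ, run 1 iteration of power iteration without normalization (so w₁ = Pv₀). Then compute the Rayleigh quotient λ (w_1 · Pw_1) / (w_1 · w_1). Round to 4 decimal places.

8.0690

w1 = Pv₀ = (3·3 + 4·0 + 7·0; 0·3 + 4·0 + 7·0; 7·3 + 6·0 + 3·0) = (9, 0, 21)
Pw1 = (174, 147, 126)
w1·Pw1 = 9·174 + 0·147 + 21·126 = 4212; w1·w1 = 9·9 + 0·0 + 21·21 = 522
λ ≈ 4212/522 = 8.0690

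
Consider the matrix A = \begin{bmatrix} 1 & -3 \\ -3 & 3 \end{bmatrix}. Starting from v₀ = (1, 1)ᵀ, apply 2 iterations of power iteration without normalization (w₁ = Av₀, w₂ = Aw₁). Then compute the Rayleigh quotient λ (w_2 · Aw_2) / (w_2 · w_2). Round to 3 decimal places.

w1 = Av₀ = (-2, 0)
w2 = Aw1 = (-2, 6)
Aw2 = (-20, 24)
w2·Aw2 = (-2)·(-20) + 6·24 = 184; w2·w2 = (-2)·(-2) + 6·6 = 40
λ ≈ 184/40 = 4.600

λ ≈ 4.600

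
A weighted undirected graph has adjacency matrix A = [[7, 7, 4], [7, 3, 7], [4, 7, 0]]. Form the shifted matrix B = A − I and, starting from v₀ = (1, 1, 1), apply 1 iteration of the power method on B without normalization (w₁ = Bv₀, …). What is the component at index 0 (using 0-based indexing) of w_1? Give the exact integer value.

17

B = A − I has rows (6, 7, 4); (7, 2, 7); (4, 7, -1)
w1 = Bv₀ = (17, 16, 10)
Requested component of w1: 17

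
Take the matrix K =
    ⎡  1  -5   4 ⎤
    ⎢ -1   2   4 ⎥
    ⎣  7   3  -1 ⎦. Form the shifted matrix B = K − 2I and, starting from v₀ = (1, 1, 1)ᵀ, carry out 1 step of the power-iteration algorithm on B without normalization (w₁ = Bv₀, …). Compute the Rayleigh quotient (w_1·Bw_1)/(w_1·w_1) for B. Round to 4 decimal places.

B = K − 2I has rows (-1, -5, 4); (-1, 0, 4); (7, 3, -3)
w1 = Bv₀ = (-2, 3, 7)
Bw1 = (15, 30, -26)
w1·Bw1 = -122; w1·w1 = 62; μ ≈ -122/62 = -1.9677

-1.9677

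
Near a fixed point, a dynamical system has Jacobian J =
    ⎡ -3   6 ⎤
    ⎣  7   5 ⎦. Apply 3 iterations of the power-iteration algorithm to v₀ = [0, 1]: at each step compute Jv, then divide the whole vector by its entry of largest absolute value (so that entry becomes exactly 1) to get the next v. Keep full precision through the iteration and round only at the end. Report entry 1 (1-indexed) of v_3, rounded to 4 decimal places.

Jv0 = (6.00000, 5.00000); divide by 6.00000 → v1 = (1.00000, 0.83333)
Jv1 = (2.00000, 11.16667); divide by 11.16667 → v2 = (0.17910, 1.00000)
Jv2 = (5.46269, 6.25373); divide by 6.25373 → v3 = (0.87351, 1.00000)
Requested entry of v3: 366/419 = 0.8735

0.8735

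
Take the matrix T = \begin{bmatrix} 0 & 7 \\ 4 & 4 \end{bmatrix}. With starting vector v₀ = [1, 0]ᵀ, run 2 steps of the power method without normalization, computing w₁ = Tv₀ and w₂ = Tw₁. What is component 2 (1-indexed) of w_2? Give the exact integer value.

w1 = Tv₀ = (0·1 + 7·0; 4·1 + 4·0) = (0, 4)
w2 = Tw1 = (0·0 + 7·4; 4·0 + 4·4) = (28, 16)
The requested component of w2 is 16.

16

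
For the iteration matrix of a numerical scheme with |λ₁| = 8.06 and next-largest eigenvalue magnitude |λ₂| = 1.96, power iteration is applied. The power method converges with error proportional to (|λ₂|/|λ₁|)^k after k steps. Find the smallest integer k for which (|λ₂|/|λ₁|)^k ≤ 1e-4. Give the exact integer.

|λ₂/λ₁| = 1.96/8.06 = 0.24318
Need k ≥ ln(1e-4) / ln(0.24318) = -9.2103 / -1.4140 ≈ 6.514
Smallest integer k satisfying the bound: 7

7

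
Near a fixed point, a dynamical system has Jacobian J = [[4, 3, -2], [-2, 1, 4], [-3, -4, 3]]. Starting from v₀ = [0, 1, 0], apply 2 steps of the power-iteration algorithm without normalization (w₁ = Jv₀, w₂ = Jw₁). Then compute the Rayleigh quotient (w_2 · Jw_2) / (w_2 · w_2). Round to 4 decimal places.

w1 = Jv₀ = (4·0 + 3·1 + (-2)·0; (-2)·0 + 1·1 + 4·0; (-3)·0 + (-4)·1 + 3·0) = (3, 1, -4)
w2 = Jw1 = (4·3 + 3·1 + (-2)·(-4); (-2)·3 + 1·1 + 4·(-4); (-3)·3 + (-4)·1 + 3·(-4)) = (23, -21, -25)
Jw2 = (79, -167, -60)
w2·Jw2 = 23·79 + (-21)·(-167) + (-25)·(-60) = 6824; w2·w2 = 23·23 + (-21)·(-21) + (-25)·(-25) = 1595
λ ≈ 6824/1595 = 4.2784

4.2784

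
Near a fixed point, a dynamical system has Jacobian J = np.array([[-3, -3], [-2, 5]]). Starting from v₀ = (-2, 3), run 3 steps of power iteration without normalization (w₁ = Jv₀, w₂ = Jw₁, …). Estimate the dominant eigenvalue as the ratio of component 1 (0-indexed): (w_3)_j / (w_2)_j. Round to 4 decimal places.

5.9505

w1 = Jv₀ = (-3, 19)
w2 = Jw1 = (-48, 101)
w3 = Jw2 = (-159, 601)
Ratio at component: 601 / 101 = 5.9505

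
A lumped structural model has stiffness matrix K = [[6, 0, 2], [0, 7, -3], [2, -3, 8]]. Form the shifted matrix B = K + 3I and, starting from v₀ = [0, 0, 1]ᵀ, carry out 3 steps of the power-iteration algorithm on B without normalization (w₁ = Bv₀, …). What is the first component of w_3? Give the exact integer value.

628

B = K + 3I has rows (9, 0, 2); (0, 10, -3); (2, -3, 11)
w1 = Bv₀ = (9·0 + 0·0 + 2·1; 0·0 + 10·0 + (-3)·1; 2·0 + (-3)·0 + 11·1) = (2, -3, 11)
w2 = Bw1 = (9·2 + 0·(-3) + 2·11; 0·2 + 10·(-3) + (-3)·11; 2·2 + (-3)·(-3) + 11·11) = (40, -63, 134)
w3 = Bw2 = (628, -1032, 1743)
Requested component of w3: 628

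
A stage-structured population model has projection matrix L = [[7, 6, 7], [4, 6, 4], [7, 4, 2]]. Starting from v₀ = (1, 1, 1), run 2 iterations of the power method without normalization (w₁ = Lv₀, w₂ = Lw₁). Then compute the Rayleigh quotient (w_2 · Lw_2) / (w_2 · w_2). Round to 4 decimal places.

15.9666

w1 = Lv₀ = (7·1 + 6·1 + 7·1; 4·1 + 6·1 + 4·1; 7·1 + 4·1 + 2·1) = (20, 14, 13)
w2 = Lw1 = (7·20 + 6·14 + 7·13; 4·20 + 6·14 + 4·13; 7·20 + 4·14 + 2·13) = (315, 216, 222)
Lw2 = (5055, 3444, 3513)
w2·Lw2 = 315·5055 + 216·3444 + 222·3513 = 3116115; w2·w2 = 315·315 + 216·216 + 222·222 = 195165
λ ≈ 3116115/195165 = 15.9666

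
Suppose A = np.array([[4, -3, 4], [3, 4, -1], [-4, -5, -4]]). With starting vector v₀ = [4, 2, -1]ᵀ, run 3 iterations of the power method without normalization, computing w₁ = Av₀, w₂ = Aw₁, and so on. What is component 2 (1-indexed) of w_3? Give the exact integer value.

156

w1 = Av₀ = (6, 21, -22)
w2 = Aw1 = (-127, 124, -41)
w3 = Aw2 = (-1044, 156, 52)
The requested component of w3 is 156.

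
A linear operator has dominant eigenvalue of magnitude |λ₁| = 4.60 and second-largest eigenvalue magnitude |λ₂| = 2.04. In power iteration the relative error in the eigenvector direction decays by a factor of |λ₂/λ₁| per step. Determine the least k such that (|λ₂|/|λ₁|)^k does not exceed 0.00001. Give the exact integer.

15

|λ₂/λ₁| = 2.04/4.60 = 0.44348
Need k ≥ ln(0.00001) / ln(0.44348) = -11.5129 / -0.8131 ≈ 14.159
Smallest integer k satisfying the bound: 15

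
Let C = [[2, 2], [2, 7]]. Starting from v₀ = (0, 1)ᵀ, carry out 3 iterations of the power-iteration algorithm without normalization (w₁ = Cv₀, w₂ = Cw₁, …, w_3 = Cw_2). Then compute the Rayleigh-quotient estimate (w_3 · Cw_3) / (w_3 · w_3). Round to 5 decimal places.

w1 = Cv₀ = (2·0 + 2·1; 2·0 + 7·1) = (2, 7)
w2 = Cw1 = (2·2 + 2·7; 2·2 + 7·7) = (18, 53)
w3 = Cw2 = (142, 407)
Cw3 = (1098, 3133)
w3·Cw3 = 142·1098 + 407·3133 = 1431047; w3·w3 = 142·142 + 407·407 = 185813
λ ≈ 1431047/185813 = 7.70154

7.70154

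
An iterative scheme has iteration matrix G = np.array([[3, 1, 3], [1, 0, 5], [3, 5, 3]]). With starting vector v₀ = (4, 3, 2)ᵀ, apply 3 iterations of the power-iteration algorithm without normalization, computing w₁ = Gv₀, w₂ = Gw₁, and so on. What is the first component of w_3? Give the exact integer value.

w1 = Gv₀ = (21, 14, 33)
w2 = Gw1 = (176, 186, 232)
w3 = Gw2 = (1410, 1336, 2154)
The requested component of w3 is 1410.

1410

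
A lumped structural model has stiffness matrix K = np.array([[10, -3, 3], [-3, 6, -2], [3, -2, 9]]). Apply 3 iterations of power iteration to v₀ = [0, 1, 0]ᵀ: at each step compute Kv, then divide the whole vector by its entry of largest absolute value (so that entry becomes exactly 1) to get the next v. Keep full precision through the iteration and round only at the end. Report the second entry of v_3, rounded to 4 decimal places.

-0.6642

Kv0 = (-3.00000, 6.00000, -2.00000); divide by 6.00000 → v1 = (-0.50000, 1.00000, -0.33333)
Kv1 = (-9.00000, 8.16667, -6.50000); divide by -9.00000 → v2 = (1.00000, -0.90741, 0.72222)
Kv2 = (14.88889, -9.88889, 11.31481); divide by 14.88889 → v3 = (1.00000, -0.66418, 0.75995)
Requested entry of v3: 534/-804 = -0.6642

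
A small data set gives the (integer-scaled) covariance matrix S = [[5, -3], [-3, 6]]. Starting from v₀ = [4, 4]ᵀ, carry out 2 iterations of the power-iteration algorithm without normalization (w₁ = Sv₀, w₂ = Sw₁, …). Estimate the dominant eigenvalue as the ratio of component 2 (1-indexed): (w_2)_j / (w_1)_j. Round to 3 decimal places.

λ ≈ 4.000

w1 = Sv₀ = (5·4 + (-3)·4; (-3)·4 + 6·4) = (8, 12)
w2 = Sw1 = (5·8 + (-3)·12; (-3)·8 + 6·12) = (4, 48)
Ratio at component: 48 / 12 = 4.000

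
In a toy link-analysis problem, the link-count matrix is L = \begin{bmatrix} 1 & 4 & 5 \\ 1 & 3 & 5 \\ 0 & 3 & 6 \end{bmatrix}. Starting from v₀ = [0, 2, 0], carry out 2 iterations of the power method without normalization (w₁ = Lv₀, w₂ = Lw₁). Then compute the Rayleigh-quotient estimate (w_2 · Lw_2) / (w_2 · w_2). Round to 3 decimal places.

λ ≈ 8.998

w1 = Lv₀ = (8, 6, 6)
w2 = Lw1 = (62, 56, 54)
Lw2 = (556, 500, 492)
w2·Lw2 = 62·556 + 56·500 + 54·492 = 89040; w2·w2 = 62·62 + 56·56 + 54·54 = 9896
λ ≈ 89040/9896 = 8.998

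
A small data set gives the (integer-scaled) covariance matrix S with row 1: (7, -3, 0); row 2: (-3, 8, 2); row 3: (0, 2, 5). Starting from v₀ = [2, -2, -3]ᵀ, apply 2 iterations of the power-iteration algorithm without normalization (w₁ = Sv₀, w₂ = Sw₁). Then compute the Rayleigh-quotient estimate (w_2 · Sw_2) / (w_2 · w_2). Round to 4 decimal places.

10.8794

w1 = Sv₀ = (7·2 + (-3)·(-2) + 0·(-3); (-3)·2 + 8·(-2) + 2·(-3); 0·2 + 2·(-2) + 5·(-3)) = (20, -28, -19)
w2 = Sw1 = (7·20 + (-3)·(-28) + 0·(-19); (-3)·20 + 8·(-28) + 2·(-19); 0·20 + 2·(-28) + 5·(-19)) = (224, -322, -151)
Sw2 = (2534, -3550, -1399)
w2·Sw2 = 224·2534 + (-322)·(-3550) + (-151)·(-1399) = 1921965; w2·w2 = 224·224 + (-322)·(-322) + (-151)·(-151) = 176661
λ ≈ 1921965/176661 = 10.8794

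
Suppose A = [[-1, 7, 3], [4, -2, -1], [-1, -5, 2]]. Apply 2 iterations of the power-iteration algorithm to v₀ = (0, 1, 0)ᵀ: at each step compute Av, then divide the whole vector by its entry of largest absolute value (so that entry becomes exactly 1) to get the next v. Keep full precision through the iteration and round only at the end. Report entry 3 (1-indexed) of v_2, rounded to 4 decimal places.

Av0 = (7.00000, -2.00000, -5.00000); divide by 7.00000 → v1 = (1.00000, -0.28571, -0.71429)
Av1 = (-5.14286, 5.28571, -1.00000); divide by 5.28571 → v2 = (-0.97297, 1.00000, -0.18919)
Requested entry of v2: -7/37 = -0.1892

-0.1892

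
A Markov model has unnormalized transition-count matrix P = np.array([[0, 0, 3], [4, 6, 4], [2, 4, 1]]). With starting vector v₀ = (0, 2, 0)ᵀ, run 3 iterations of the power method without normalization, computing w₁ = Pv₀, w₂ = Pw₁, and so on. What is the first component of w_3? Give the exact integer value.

168

w1 = Pv₀ = (0, 12, 8)
w2 = Pw1 = (24, 104, 56)
w3 = Pw2 = (168, 944, 520)
The requested component of w3 is 168.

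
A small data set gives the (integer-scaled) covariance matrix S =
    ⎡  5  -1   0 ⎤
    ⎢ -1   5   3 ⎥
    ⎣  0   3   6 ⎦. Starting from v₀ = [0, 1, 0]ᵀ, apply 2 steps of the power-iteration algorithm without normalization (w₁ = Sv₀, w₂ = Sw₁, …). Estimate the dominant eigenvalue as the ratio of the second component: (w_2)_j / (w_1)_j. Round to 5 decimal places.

7.00000

w1 = Sv₀ = (5·0 + (-1)·1 + 0·0; (-1)·0 + 5·1 + 3·0; 0·0 + 3·1 + 6·0) = (-1, 5, 3)
w2 = Sw1 = (5·(-1) + (-1)·5 + 0·3; (-1)·(-1) + 5·5 + 3·3; 0·(-1) + 3·5 + 6·3) = (-10, 35, 33)
Ratio at component: 35 / 5 = 7.00000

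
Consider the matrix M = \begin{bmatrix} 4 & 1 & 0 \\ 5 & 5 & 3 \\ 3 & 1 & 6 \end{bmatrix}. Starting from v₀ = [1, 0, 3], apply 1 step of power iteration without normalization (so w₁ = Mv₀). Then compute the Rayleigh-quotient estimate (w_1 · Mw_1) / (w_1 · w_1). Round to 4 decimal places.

λ ≈ 8.3522

w1 = Mv₀ = (4·1 + 1·0 + 0·3; 5·1 + 5·0 + 3·3; 3·1 + 1·0 + 6·3) = (4, 14, 21)
Mw1 = (30, 153, 152)
w1·Mw1 = 4·30 + 14·153 + 21·152 = 5454; w1·w1 = 4·4 + 14·14 + 21·21 = 653
λ ≈ 5454/653 = 8.3522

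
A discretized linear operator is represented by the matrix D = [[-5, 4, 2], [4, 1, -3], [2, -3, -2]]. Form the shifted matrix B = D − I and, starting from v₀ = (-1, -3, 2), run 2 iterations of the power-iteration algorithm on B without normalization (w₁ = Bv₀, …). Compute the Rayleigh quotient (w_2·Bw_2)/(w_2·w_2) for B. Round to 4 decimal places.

B = D − I has rows (-6, 4, 2); (4, 0, -3); (2, -3, -3)
w1 = Bv₀ = ((-6)·(-1) + 4·(-3) + 2·2; 4·(-1) + 0·(-3) + (-3)·2; 2·(-1) + (-3)·(-3) + (-3)·2) = (-2, -10, 1)
w2 = Bw1 = ((-6)·(-2) + 4·(-10) + 2·1; 4·(-2) + 0·(-10) + (-3)·1; 2·(-2) + (-3)·(-10) + (-3)·1) = (-26, -11, 23)
Bw2 = (158, -173, -88)
w2·Bw2 = -4229; w2·w2 = 1326; μ ≈ -4229/1326 = -3.1893

-3.1893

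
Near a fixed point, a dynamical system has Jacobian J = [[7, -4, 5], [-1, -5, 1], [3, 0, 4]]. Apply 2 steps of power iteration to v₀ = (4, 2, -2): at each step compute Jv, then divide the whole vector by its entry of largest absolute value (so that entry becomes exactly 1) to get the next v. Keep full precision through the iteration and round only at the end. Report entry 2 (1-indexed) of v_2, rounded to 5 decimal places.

Jv0 = (10.000000, -16.000000, 4.000000); divide by -16.000000 → v1 = (-0.625000, 1.000000, -0.250000)
Jv1 = (-9.625000, -4.625000, -2.875000); divide by -9.625000 → v2 = (1.000000, 0.480519, 0.298701)
Requested entry of v2: 74/154 = 0.48052

0.48052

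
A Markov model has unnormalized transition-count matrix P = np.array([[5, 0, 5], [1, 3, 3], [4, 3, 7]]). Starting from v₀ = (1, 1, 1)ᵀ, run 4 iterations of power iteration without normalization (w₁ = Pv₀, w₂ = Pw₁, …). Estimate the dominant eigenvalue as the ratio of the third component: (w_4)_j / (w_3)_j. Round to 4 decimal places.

w1 = Pv₀ = (10, 7, 14)
w2 = Pw1 = (120, 73, 159)
w3 = Pw2 = (1395, 816, 1812)
w4 = Pw3 = (16035, 9279, 20712)
Ratio at component: 20712 / 1812 = 11.4305

11.4305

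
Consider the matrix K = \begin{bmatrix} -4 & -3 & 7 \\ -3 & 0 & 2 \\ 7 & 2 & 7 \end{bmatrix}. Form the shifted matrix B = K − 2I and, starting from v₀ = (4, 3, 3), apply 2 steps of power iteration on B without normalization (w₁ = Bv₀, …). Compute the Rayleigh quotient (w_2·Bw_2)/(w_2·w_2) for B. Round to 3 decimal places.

-2.640

B = K − 2I has rows (-6, -3, 7); (-3, -2, 2); (7, 2, 5)
w1 = Bv₀ = ((-6)·4 + (-3)·3 + 7·3; (-3)·4 + (-2)·3 + 2·3; 7·4 + 2·3 + 5·3) = (-12, -12, 49)
w2 = Bw1 = ((-6)·(-12) + (-3)·(-12) + 7·49; (-3)·(-12) + (-2)·(-12) + 2·49; 7·(-12) + 2·(-12) + 5·49) = (451, 158, 137)
Bw2 = (-2221, -1395, 4158)
w2·Bw2 = -652435; w2·w2 = 247134; μ ≈ -652435/247134 = -2.640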